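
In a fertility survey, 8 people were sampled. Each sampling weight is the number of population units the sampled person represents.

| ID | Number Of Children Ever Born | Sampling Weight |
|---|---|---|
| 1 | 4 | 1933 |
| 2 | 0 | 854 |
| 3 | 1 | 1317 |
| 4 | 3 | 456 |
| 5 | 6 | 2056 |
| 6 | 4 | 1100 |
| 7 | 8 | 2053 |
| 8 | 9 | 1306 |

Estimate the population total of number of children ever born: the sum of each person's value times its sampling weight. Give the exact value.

Weighted total = 55331

55331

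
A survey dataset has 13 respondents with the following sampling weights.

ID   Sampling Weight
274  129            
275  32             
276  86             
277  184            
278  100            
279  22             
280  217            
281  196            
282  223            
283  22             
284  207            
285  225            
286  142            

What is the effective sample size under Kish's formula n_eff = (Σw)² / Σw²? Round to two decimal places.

10.00

Σ wᵢ = 1785
Σ wᵢ² = 318757
n_eff = 1785² / 318757 = 3186225 / 318757 = 9.9957805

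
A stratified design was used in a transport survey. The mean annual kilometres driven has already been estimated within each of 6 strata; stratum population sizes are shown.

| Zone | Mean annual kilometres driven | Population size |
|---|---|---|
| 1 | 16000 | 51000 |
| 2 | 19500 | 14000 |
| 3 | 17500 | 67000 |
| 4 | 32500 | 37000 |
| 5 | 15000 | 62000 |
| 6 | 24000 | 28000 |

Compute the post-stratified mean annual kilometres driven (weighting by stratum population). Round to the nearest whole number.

19560

Σ Nₕ·x̄ₕ = 16000×51000 + 19500×14000 + 17500×67000 + 32500×37000 + 15000×62000 + 24000×28000
  = 816000000 + 273000000 + 1172500000 + 1202500000 + 930000000 + 672000000 = 5066000000
Σ Nₕ = 51000 + 14000 + 67000 + 37000 + 62000 + 28000 = 259000
Overall mean = 5066000000 / 259000 = 19559.846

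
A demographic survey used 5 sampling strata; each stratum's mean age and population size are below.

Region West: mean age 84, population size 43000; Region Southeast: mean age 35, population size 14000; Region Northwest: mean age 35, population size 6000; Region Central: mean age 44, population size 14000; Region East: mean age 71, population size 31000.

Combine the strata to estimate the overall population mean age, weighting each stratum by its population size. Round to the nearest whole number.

Σ Nₕ·x̄ₕ = 84×43000 + 35×14000 + 35×6000 + 44×14000 + 71×31000
  = 3612000 + 490000 + 210000 + 616000 + 2201000 = 7129000
Σ Nₕ = 43000 + 14000 + 6000 + 14000 + 31000 = 108000
Overall mean = 7129000 / 108000 = 66.009259

66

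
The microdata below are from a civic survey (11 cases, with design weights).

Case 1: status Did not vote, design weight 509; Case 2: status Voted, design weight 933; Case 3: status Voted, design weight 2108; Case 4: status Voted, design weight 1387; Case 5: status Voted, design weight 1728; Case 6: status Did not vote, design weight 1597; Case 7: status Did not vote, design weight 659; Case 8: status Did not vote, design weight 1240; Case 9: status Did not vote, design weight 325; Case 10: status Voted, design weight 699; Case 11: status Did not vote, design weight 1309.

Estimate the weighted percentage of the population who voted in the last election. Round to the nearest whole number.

55

Sum of weights for 'Voted' = 933 + 2108 + 1387 + 1728 + 699 = 6855
Total weight = 509 + 933 + 2108 + 1387 + 1728 + 1597 + 659 + 1240 + 325 + 699 + 1309 = 12494
Weighted proportion = 6855 / 12494 = 0.54866336 → 54.866336%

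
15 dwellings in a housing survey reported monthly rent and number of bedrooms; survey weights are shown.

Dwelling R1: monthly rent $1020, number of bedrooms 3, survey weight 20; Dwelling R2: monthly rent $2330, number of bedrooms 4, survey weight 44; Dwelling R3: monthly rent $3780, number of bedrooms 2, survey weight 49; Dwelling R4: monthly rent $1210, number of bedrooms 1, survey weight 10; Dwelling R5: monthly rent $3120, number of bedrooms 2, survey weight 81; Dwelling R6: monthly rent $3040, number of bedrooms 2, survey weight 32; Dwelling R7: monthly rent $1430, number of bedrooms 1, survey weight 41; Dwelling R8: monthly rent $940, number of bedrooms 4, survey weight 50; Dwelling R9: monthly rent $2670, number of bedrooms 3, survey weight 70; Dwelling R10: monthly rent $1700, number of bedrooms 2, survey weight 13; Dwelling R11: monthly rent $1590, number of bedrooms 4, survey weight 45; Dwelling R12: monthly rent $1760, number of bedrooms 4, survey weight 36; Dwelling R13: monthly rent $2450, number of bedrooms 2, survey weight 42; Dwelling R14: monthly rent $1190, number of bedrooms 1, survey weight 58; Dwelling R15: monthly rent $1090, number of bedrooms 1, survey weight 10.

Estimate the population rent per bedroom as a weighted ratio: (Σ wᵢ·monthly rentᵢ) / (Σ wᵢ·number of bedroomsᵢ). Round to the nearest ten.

860

Σ wᵢ·y = 1302600
Σ wᵢ·x = 1523
Ratio = 1302600 / 1523 = 855.28562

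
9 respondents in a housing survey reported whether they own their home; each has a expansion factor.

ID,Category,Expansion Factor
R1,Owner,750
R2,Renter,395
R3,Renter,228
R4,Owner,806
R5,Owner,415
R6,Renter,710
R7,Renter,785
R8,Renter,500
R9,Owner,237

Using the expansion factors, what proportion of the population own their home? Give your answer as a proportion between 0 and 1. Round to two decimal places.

Sum of weights for 'Owner' = 750 + 806 + 415 + 237 = 2208
Total weight = 750 + 395 + 228 + 806 + 415 + 710 + 785 + 500 + 237 = 4826
Weighted proportion = 2208 / 4826 = 0.45752176

0.46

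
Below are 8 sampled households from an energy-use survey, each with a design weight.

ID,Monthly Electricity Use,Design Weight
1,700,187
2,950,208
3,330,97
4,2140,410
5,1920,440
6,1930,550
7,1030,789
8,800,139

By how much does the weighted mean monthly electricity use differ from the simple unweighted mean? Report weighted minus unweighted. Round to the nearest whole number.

218

Unweighted sum = 700 + 950 + 330 + 2140 + 1920 + 1930 + 1030 + 800 = 9800
Unweighted mean = 9800 / 8 = 1225
Weighted sum = 700×187 + 950×208 + 330×97 + 2140×410 + 1920×440 + 1930×550 + 1030×789 + 800×139
  = 130900 + 197600 + 32010 + 877400 + 844800 + 1061500 + 812670 + 111200 = 4068080
Sum of weights = 2820
Weighted mean = 4068080 / 2820 = 1442.5816
Difference (weighted minus unweighted) = 217.58156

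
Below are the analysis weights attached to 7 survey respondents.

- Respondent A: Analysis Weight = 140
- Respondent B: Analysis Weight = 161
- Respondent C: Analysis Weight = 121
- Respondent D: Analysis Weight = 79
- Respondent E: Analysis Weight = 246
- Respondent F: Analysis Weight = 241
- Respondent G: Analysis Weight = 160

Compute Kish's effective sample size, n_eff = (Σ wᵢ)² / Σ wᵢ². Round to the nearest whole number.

6

Σ wᵢ = 140 + 161 + 121 + 79 + 246 + 241 + 160 = 1148
Σ wᵢ² = 19600 + 25921 + 14641 + 6241 + 60516 + 58081 + 25600 = 210600
n_eff = 1148² / 210600 = 1317904 / 210600 = 6.2578538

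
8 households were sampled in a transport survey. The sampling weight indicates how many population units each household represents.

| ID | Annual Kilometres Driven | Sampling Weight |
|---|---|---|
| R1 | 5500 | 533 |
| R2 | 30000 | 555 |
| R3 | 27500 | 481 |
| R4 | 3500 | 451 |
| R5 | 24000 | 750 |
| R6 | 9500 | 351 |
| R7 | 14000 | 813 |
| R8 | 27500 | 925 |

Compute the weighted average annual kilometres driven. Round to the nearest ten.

19050

Weighted sum = 5500×533 + 30000×555 + 27500×481 + 3500×451 + 24000×750 + 9500×351 + 14000×813 + 27500×925
  = 2931500 + 16650000 + 13227500 + 1578500 + 18000000 + 3334500 + 11382000 + 25437500 = 92541500
Sum of weights = 4859
Weighted mean = 92541500 / 4859 = 19045.38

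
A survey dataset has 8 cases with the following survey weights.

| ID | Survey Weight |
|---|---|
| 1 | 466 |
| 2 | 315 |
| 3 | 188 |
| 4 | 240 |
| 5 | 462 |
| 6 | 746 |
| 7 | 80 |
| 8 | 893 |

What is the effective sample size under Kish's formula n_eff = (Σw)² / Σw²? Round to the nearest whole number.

6

Σ wᵢ = 466 + 315 + 188 + 240 + 462 + 746 + 80 + 893 = 3390
Σ wᵢ² = 217156 + 99225 + 35344 + 57600 + 213444 + 556516 + 6400 + 797449 = 1983134
n_eff = 3390² / 1983134 = 11492100 / 1983134 = 5.7949185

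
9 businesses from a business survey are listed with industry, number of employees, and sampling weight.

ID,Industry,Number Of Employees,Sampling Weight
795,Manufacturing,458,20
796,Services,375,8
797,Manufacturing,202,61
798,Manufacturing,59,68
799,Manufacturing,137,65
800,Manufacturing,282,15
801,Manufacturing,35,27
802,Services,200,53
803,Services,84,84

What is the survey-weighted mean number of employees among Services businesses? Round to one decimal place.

Services rows: 796, 802, 803
Weighted sum = 375×8 + 200×53 + 84×84
  = 3000 + 10600 + 7056 = 20656
Sum of weights = 145
Weighted mean = 20656 / 145 = 142.45517

142.5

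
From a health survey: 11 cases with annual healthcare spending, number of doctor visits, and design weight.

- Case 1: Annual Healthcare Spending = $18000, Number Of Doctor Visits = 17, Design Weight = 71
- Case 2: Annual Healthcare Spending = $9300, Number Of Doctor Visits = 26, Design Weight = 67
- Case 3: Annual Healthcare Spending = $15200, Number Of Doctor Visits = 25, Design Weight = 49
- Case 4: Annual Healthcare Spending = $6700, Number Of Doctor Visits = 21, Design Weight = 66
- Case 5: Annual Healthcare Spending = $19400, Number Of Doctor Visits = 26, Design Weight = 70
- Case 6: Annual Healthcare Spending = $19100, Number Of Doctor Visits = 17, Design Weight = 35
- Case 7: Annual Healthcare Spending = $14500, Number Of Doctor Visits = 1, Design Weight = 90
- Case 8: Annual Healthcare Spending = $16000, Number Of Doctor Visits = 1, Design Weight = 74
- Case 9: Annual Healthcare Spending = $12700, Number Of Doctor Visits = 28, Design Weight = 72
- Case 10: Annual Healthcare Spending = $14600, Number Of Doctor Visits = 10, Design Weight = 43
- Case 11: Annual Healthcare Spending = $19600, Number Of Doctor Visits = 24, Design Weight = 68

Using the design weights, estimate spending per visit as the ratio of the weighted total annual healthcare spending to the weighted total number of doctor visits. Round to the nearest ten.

860

Σ wᵢ·y = 18000×71 + 9300×67 + 15200×49 + 6700×66 + 19400×70 + 19100×35 + 14500×90 + 16000×74 + 12700×72 + 14600×43 + 19600×68
  = 1278000 + 623100 + 744800 + 442200 + 1358000 + 668500 + 1305000 + 1184000 + 914400 + 627800 + 1332800 = 10478600
Σ wᵢ·x = 12217
Ratio = 10478600 / 12217 = 857.70647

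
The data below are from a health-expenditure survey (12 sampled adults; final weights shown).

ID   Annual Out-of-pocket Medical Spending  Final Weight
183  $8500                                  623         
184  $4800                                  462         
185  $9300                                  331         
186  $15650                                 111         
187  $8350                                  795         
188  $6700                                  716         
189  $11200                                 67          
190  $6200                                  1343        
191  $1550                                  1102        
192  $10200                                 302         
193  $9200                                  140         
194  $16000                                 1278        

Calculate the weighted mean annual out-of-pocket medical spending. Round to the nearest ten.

8170

Weighted sum = 8500×623 + 4800×462 + 9300×331 + 15650×111 + 8350×795 + 6700×716 + 11200×67 + 6200×1343 + 1550×1102 + 10200×302 + 9200×140 + 16000×1278
  = 5295500 + 2217600 + 3078300 + 1737150 + 6638250 + 4797200 + 750400 + 8326600 + 1708100 + 3080400 + 1288000 + 20448000 = 59365500
Sum of weights = 623 + 462 + 331 + 111 + 795 + 716 + 67 + 1343 + 1102 + 302 + 140 + 1278 = 7270
Weighted mean = 59365500 / 7270 = 8165.8184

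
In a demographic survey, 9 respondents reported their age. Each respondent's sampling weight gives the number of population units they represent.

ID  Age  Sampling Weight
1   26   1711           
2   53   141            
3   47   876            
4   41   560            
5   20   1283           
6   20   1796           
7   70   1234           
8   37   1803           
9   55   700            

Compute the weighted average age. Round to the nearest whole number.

Weighted sum = 369262
Sum of weights = 1711 + 141 + 876 + 560 + 1283 + 1796 + 1234 + 1803 + 700 = 10104
Weighted mean = 369262 / 10104 = 36.54612

37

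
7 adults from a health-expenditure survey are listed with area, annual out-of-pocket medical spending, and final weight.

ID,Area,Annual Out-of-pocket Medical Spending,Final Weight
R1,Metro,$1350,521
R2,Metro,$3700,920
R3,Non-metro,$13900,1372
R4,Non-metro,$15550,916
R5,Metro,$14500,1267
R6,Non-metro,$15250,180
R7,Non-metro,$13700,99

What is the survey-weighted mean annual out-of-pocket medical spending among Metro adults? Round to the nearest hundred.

8300

Metro rows: R1, R2, R5
Weighted sum = 1350×521 + 3700×920 + 14500×1267
  = 703350 + 3404000 + 18371500 = 22478850
Sum of weights = 521 + 920 + 1267 = 2708
Weighted mean = 22478850 / 2708 = 8300.9047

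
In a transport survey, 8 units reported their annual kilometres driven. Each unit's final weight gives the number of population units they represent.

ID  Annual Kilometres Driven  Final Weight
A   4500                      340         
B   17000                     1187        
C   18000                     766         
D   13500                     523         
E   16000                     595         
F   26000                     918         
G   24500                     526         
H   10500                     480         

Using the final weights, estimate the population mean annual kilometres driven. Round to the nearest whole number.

Weighted sum = 93872500
Sum of weights = 5335
Weighted mean = 93872500 / 5335 = 17595.595

17596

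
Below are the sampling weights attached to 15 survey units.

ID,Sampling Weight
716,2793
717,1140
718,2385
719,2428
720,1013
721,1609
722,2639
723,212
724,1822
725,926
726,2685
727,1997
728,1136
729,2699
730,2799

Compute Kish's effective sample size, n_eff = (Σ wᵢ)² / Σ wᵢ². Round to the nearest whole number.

13

Σ wᵢ = 28283
Σ wᵢ² = 63092065
n_eff = 28283² / 63092065 = 799928089 / 63092065 = 12.678743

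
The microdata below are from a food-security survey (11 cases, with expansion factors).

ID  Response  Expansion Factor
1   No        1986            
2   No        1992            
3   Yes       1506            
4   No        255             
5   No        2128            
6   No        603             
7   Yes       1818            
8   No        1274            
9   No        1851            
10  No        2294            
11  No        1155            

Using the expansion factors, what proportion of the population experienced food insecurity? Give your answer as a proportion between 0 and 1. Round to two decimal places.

0.20

Sum of weights for 'Yes' = 1506 + 1818 = 3324
Total weight = 1986 + 1992 + 1506 + 255 + 2128 + 603 + 1818 + 1274 + 1851 + 2294 + 1155 = 16862
Weighted proportion = 3324 / 16862 = 0.19712964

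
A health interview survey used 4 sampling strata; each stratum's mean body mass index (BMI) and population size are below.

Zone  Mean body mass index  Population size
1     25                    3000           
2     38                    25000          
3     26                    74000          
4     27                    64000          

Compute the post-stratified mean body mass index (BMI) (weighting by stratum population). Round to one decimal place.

Σ Nₕ·x̄ₕ = 25×3000 + 38×25000 + 26×74000 + 27×64000
  = 75000 + 950000 + 1924000 + 1728000 = 4677000
Σ Nₕ = 3000 + 25000 + 74000 + 64000 = 166000
Overall mean = 4677000 / 166000 = 28.174699

28.2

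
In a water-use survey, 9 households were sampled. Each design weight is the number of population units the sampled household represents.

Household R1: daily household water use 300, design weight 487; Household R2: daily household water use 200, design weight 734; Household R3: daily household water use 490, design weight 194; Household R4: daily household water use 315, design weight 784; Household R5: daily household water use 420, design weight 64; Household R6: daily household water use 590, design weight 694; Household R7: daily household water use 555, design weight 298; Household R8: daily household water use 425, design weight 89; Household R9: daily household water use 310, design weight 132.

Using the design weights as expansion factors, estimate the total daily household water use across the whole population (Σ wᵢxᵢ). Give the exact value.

1315395

Weighted total = 300×487 + 200×734 + 490×194 + 315×784 + 420×64 + 590×694 + 555×298 + 425×89 + 310×132
  = 146100 + 146800 + 95060 + 246960 + 26880 + 409460 + 165390 + 37825 + 40920 = 1315395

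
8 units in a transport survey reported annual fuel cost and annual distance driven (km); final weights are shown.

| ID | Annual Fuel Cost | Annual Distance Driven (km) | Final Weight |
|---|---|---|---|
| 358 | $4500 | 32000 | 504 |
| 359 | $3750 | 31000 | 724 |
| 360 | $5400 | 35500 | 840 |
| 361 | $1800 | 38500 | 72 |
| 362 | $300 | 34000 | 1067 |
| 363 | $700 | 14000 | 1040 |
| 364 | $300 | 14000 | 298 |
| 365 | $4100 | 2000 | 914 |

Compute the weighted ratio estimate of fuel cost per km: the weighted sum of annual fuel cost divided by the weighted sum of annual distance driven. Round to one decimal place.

0.1

Σ wᵢ·y = 4500×504 + 3750×724 + 5400×840 + 1800×72 + 300×1067 + 700×1040 + 300×298 + 4100×914
  = 2268000 + 2715000 + 4536000 + 129600 + 320100 + 728000 + 89400 + 3747400 = 14533500
Σ wᵢ·x = 32000×504 + 31000×724 + 35500×840 + 38500×72 + 34000×1067 + 14000×1040 + 14000×298 + 2000×914
  = 16128000 + 22444000 + 29820000 + 2772000 + 36278000 + 14560000 + 4172000 + 1828000 = 128002000
Ratio = 14533500 / 128002000 = 0.11354119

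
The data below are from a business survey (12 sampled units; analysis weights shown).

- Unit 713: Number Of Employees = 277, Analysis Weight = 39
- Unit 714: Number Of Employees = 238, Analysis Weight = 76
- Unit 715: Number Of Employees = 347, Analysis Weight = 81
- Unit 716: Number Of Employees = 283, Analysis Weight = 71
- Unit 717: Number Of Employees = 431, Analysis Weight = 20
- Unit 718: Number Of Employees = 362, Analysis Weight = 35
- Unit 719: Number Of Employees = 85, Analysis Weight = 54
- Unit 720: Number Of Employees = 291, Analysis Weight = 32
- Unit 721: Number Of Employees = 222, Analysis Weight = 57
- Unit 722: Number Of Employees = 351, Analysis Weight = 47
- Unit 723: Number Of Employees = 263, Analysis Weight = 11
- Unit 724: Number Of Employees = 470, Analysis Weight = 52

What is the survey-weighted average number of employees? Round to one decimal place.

293.5

Weighted sum = 277×39 + 238×76 + 347×81 + 283×71 + 431×20 + 362×35 + 85×54 + 291×32 + 222×57 + 351×47 + 263×11 + 470×52
  = 10803 + 18088 + 28107 + 20093 + 8620 + 12670 + 4590 + 9312 + 12654 + 16497 + 2893 + 24440 = 168767
Sum of weights = 39 + 76 + 81 + 71 + 20 + 35 + 54 + 32 + 57 + 47 + 11 + 52 = 575
Weighted mean = 168767 / 575 = 293.50783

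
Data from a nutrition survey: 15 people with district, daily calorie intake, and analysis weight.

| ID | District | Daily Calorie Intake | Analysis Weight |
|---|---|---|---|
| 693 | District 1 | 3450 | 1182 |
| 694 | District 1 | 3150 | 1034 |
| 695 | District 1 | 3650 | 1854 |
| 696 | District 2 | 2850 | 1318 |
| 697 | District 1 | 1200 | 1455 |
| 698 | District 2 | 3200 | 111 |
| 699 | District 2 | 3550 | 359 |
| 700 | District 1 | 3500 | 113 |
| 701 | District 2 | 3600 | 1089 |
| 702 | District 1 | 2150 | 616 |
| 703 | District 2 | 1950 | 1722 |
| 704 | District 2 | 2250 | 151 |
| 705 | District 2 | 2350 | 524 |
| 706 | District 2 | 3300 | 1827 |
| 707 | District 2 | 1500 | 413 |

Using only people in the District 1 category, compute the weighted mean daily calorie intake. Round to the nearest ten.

District 1 rows: 693, 694, 695, 697, 700, 702
Weighted sum = 3450×1182 + 3150×1034 + 3650×1854 + 1200×1455 + 3500×113 + 2150×616
  = 4077900 + 3257100 + 6767100 + 1746000 + 395500 + 1324400 = 17568000
Sum of weights = 1182 + 1034 + 1854 + 1455 + 113 + 616 = 6254
Weighted mean = 17568000 / 6254 = 2809.0822

2810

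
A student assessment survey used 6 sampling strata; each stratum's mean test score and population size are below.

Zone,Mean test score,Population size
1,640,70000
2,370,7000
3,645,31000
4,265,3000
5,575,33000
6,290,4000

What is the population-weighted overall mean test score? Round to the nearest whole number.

Σ Nₕ·x̄ₕ = 640×70000 + 370×7000 + 645×31000 + 265×3000 + 575×33000 + 290×4000
  = 88315000
Σ Nₕ = 70000 + 7000 + 31000 + 3000 + 33000 + 4000 = 148000
Overall mean = 88315000 / 148000 = 596.72297

597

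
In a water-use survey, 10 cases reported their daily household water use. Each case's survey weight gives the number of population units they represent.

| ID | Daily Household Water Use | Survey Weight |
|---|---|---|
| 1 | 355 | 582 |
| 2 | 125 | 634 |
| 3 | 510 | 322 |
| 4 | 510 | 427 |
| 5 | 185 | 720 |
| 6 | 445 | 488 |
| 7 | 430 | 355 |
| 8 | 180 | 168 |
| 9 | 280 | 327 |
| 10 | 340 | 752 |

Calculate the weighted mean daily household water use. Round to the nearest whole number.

324

Weighted sum = 355×582 + 125×634 + 510×322 + 510×427 + 185×720 + 445×488 + 430×355 + 180×168 + 280×327 + 340×752
  = 206610 + 79250 + 164220 + 217770 + 133200 + 217160 + 152650 + 30240 + 91560 + 255680 = 1548340
Sum of weights = 582 + 634 + 322 + 427 + 720 + 488 + 355 + 168 + 327 + 752 = 4775
Weighted mean = 1548340 / 4775 = 324.25969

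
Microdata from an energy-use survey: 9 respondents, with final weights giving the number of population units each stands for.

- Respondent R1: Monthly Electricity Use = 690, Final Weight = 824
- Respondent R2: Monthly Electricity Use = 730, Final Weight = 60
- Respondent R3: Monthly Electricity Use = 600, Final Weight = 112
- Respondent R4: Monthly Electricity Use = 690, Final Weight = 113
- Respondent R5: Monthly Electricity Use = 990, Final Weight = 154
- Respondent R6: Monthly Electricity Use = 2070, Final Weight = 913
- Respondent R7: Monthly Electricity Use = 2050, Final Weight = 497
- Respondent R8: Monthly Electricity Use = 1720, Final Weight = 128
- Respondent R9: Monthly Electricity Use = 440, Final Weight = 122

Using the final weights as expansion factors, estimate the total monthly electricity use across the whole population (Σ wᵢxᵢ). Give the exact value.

Weighted total = 690×824 + 730×60 + 600×112 + 690×113 + 990×154 + 2070×913 + 2050×497 + 1720×128 + 440×122
  = 4092590

4092590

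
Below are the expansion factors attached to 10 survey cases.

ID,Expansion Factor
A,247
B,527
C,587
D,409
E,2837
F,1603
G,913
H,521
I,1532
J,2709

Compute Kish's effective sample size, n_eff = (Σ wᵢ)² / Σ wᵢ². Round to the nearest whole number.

6

Σ wᵢ = 247 + 527 + 587 + 409 + 2837 + 1603 + 913 + 521 + 1532 + 2709 = 11885
Σ wᵢ² = 61009 + 277729 + 344569 + 167281 + 8048569 + 2569609 + 833569 + 271441 + 2347024 + 7338681 = 22259481
n_eff = 11885² / 22259481 = 141253225 / 22259481 = 6.3457555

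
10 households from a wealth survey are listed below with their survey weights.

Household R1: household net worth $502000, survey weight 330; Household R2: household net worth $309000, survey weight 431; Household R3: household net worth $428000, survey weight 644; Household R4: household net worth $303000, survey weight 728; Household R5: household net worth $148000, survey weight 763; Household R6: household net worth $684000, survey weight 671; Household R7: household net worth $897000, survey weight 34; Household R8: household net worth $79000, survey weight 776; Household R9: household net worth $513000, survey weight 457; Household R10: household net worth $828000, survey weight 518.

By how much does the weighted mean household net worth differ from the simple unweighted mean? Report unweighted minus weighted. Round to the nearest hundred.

72600

Unweighted sum = 502000 + 309000 + 428000 + 303000 + 148000 + 684000 + 897000 + 79000 + 513000 + 828000 = 4691000
Unweighted mean = 4691000 / 10 = 469100
Weighted sum = 502000×330 + 309000×431 + 428000×644 + 303000×728 + 148000×763 + 684000×671 + 897000×34 + 79000×776 + 513000×457 + 828000×518
  = 165660000 + 133179000 + 275632000 + 220584000 + 112924000 + 458964000 + 30498000 + 61304000 + 234441000 + 428904000 = 2122090000
Sum of weights = 5352
Weighted mean = 2122090000 / 5352 = 396504.11
Difference (unweighted minus weighted) = 72595.889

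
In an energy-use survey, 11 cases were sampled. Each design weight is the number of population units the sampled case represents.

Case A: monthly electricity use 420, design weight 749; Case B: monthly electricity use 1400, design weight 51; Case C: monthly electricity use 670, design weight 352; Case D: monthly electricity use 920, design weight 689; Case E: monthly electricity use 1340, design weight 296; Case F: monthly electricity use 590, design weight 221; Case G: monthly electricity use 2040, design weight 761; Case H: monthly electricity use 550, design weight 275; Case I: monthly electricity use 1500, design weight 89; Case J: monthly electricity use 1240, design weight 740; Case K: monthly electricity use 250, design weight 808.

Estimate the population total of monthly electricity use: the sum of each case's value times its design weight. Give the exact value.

Weighted total = 4739520

4739520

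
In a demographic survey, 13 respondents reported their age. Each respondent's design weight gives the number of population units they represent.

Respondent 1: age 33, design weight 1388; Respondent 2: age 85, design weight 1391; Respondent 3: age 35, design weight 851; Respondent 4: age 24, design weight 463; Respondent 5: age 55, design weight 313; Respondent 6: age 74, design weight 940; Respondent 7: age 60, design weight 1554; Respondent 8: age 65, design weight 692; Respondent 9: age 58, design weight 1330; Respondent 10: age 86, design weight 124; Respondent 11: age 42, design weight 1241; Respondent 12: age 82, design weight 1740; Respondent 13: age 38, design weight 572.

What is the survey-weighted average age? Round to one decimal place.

Weighted sum = 734273
Sum of weights = 12599
Weighted mean = 734273 / 12599 = 58.28026

58.3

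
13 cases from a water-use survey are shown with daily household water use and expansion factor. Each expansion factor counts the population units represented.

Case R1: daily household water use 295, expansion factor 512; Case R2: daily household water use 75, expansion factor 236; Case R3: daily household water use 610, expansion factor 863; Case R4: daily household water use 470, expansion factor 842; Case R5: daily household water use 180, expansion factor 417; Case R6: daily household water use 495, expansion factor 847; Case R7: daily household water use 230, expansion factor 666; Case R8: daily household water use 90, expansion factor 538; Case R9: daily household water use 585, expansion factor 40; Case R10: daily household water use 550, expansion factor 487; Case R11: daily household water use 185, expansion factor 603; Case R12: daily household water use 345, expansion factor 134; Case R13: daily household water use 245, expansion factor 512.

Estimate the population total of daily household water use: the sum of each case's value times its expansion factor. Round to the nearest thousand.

Weighted total = 2361310

2361000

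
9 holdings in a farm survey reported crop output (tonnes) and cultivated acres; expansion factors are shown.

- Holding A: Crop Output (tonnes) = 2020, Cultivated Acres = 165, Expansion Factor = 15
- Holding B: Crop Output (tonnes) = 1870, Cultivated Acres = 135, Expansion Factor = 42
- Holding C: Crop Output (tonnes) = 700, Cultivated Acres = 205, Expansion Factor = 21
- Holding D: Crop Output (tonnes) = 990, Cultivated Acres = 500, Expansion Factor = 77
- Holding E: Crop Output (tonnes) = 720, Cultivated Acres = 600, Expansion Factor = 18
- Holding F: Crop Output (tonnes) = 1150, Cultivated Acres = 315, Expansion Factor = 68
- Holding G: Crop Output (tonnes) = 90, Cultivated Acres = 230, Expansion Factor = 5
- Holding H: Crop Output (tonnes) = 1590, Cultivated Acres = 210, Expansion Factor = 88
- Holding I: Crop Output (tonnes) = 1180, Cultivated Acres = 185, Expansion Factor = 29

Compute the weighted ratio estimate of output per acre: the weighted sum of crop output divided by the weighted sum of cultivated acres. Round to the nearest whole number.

4

Σ wᵢ·y = 2020×15 + 1870×42 + 700×21 + 990×77 + 720×18 + 1150×68 + 90×5 + 1590×88 + 1180×29
  = 30300 + 78540 + 14700 + 76230 + 12960 + 78200 + 450 + 139920 + 34220 = 465520
Σ wᵢ·x = 165×15 + 135×42 + 205×21 + 500×77 + 600×18 + 315×68 + 230×5 + 210×88 + 185×29
  = 2475 + 5670 + 4305 + 38500 + 10800 + 21420 + 1150 + 18480 + 5365 = 108165
Ratio = 465520 / 108165 = 4.3037951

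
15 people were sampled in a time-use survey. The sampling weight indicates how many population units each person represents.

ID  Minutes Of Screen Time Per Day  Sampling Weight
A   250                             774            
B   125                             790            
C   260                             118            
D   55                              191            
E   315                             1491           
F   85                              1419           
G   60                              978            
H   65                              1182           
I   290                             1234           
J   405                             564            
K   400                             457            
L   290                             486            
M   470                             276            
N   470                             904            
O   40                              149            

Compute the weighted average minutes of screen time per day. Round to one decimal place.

229.7

Weighted sum = 2529805
Sum of weights = 11013
Weighted mean = 2529805 / 11013 = 229.7108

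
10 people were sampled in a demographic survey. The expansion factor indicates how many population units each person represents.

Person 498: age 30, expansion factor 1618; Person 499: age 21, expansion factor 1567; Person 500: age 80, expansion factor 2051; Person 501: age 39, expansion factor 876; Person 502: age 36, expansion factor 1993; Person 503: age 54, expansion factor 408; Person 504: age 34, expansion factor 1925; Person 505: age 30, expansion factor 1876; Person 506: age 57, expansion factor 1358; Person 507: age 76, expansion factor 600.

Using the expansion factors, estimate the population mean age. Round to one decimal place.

43.3

Weighted sum = 618207
Sum of weights = 1618 + 1567 + 2051 + 876 + 1993 + 408 + 1925 + 1876 + 1358 + 600 = 14272
Weighted mean = 618207 / 14272 = 43.316073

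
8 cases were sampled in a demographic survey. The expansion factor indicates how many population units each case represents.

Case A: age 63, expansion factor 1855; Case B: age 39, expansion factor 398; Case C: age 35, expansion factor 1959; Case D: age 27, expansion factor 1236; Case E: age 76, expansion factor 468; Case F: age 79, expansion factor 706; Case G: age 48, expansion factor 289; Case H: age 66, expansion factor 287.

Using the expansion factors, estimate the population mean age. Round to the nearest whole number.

50

Weighted sum = 63×1855 + 39×398 + 35×1959 + 27×1236 + 76×468 + 79×706 + 48×289 + 66×287
  = 358480
Sum of weights = 7198
Weighted mean = 358480 / 7198 = 49.802723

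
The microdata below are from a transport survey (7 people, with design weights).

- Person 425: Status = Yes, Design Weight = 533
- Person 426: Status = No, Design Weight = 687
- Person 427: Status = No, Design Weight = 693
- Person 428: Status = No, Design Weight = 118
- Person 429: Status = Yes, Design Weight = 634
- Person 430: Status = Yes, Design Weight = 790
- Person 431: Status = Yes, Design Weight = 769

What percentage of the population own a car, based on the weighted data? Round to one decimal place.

64.5

Sum of weights for 'Yes' = 533 + 634 + 790 + 769 = 2726
Total weight = 533 + 687 + 693 + 118 + 634 + 790 + 769 = 4224
Weighted proportion = 2726 / 4224 = 0.64535985 → 64.535985%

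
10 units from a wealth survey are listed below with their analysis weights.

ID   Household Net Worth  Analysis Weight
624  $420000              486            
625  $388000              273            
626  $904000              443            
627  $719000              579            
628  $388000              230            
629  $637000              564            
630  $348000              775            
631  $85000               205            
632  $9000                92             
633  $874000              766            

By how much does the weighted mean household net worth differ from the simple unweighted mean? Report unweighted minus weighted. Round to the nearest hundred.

Unweighted sum = 4772000
Unweighted mean = 4772000 / 10 = 477200
Weighted sum = 420000×486 + 388000×273 + 904000×443 + 719000×579 + 388000×230 + 637000×564 + 348000×775 + 85000×205 + 9000×92 + 874000×766
  = 204120000 + 105924000 + 400472000 + 416301000 + 89240000 + 359268000 + 269700000 + 17425000 + 828000 + 669484000 = 2532762000
Sum of weights = 486 + 273 + 443 + 579 + 230 + 564 + 775 + 205 + 92 + 766 = 4413
Weighted mean = 2532762000 / 4413 = 573932.02
Difference (unweighted minus weighted) = -96732.019

-96700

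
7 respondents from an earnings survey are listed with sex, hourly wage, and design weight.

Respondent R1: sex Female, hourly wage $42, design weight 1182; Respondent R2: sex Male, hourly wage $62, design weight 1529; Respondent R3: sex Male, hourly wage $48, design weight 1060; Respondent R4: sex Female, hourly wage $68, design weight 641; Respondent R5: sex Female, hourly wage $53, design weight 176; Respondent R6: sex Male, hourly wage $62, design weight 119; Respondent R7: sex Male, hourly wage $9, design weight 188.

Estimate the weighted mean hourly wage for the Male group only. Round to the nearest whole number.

53

Male rows: R2, R3, R6, R7
Weighted sum = 62×1529 + 48×1060 + 62×119 + 9×188
  = 154748
Sum of weights = 2896
Weighted mean = 154748 / 2896 = 53.435083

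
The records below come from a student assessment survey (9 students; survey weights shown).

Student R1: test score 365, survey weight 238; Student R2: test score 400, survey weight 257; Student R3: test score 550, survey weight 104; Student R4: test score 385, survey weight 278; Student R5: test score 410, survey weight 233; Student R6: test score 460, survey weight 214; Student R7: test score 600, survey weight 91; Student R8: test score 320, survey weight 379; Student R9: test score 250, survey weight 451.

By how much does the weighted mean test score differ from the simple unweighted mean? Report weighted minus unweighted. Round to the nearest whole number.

Unweighted sum = 365 + 400 + 550 + 385 + 410 + 460 + 600 + 320 + 250 = 3740
Unweighted mean = 3740 / 9 = 415.55556
Weighted sum = 365×238 + 400×257 + 550×104 + 385×278 + 410×233 + 460×214 + 600×91 + 320×379 + 250×451
  = 836500
Sum of weights = 2245
Weighted mean = 836500 / 2245 = 372.60579
Difference (weighted minus unweighted) = -42.949765

-43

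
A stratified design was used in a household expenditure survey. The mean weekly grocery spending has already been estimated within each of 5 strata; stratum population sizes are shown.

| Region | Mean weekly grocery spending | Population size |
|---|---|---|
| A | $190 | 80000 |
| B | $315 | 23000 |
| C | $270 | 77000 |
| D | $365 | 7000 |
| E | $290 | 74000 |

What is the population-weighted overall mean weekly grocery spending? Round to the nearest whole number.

Σ Nₕ·x̄ₕ = 67250000
Σ Nₕ = 261000
Overall mean = 67250000 / 261000 = 257.66284

258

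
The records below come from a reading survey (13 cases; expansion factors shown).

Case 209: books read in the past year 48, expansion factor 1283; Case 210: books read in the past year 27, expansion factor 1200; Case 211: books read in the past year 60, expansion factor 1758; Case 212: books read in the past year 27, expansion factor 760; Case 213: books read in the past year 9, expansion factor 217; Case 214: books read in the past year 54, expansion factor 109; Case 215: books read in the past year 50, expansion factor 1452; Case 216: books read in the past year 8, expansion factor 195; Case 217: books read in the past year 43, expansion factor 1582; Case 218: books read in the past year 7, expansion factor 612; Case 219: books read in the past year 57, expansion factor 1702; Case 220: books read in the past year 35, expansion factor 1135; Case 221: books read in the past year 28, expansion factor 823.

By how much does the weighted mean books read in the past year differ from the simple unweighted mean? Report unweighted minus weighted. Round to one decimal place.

-6.8

Unweighted sum = 453
Unweighted mean = 453 / 13 = 34.846154
Weighted sum = 534076
Sum of weights = 12828
Weighted mean = 534076 / 12828 = 41.633614
Difference (unweighted minus weighted) = -6.7874601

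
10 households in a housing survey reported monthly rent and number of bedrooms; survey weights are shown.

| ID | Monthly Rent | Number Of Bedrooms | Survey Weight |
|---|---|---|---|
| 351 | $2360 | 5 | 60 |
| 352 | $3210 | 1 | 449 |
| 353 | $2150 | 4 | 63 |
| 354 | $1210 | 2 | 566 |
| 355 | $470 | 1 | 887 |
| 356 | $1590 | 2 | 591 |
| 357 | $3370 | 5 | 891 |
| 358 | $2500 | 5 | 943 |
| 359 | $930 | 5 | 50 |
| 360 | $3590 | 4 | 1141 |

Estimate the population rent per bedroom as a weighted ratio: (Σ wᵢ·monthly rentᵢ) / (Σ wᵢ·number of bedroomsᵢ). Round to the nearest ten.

730

Σ wᵢ·y = 2360×60 + 3210×449 + 2150×63 + 1210×566 + 470×887 + 1590×591 + 3370×891 + 2500×943 + 930×50 + 3590×1141
  = 141600 + 1441290 + 135450 + 684860 + 416890 + 939690 + 3002670 + 2357500 + 46500 + 4096190 = 13262640
Σ wᵢ·x = 5×60 + 1×449 + 4×63 + 2×566 + 1×887 + 2×591 + 5×891 + 5×943 + 5×50 + 4×1141
  = 300 + 449 + 252 + 1132 + 887 + 1182 + 4455 + 4715 + 250 + 4564 = 18186
Ratio = 13262640 / 18186 = 729.27747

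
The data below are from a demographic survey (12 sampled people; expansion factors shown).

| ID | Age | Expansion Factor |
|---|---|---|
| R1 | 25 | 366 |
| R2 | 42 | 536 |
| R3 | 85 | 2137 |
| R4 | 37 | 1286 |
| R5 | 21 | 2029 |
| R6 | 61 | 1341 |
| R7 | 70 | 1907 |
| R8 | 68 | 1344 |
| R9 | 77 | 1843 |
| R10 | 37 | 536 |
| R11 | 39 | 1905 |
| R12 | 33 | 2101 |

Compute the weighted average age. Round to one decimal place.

52.8

Weighted sum = 25×366 + 42×536 + 85×2137 + 37×1286 + 21×2029 + 61×1341 + 70×1907 + 68×1344 + 77×1843 + 37×536 + 39×1905 + 33×2101
  = 9150 + 22512 + 181645 + 47582 + 42609 + 81801 + 133490 + 91392 + 141911 + 19832 + 74295 + 69333 = 915552
Sum of weights = 366 + 536 + 2137 + 1286 + 2029 + 1341 + 1907 + 1344 + 1843 + 536 + 1905 + 2101 = 17331
Weighted mean = 915552 / 17331 = 52.827419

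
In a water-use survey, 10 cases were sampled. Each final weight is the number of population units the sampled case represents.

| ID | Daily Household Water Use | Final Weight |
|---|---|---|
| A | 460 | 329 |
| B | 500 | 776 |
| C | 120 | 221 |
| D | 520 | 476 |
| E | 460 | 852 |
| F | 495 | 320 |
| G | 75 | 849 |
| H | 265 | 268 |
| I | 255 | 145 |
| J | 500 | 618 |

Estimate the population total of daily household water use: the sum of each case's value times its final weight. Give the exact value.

Weighted total = 460×329 + 500×776 + 120×221 + 520×476 + 460×852 + 495×320 + 75×849 + 265×268 + 255×145 + 500×618
  = 151340 + 388000 + 26520 + 247520 + 391920 + 158400 + 63675 + 71020 + 36975 + 309000 = 1844370

1844370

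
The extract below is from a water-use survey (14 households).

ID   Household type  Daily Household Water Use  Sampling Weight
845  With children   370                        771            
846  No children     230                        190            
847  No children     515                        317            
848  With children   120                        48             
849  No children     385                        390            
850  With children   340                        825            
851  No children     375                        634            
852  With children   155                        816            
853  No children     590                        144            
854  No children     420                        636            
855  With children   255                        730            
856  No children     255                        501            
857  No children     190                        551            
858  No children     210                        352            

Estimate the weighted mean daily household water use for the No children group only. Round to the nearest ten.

340

No children rows: 846, 847, 849, 851, 853, 854, 856, 857, 858
Weighted sum = 230×190 + 515×317 + 385×390 + 375×634 + 590×144 + 420×636 + 255×501 + 190×551 + 210×352
  = 1253300
Sum of weights = 190 + 317 + 390 + 634 + 144 + 636 + 501 + 551 + 352 = 3715
Weighted mean = 1253300 / 3715 = 337.36205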